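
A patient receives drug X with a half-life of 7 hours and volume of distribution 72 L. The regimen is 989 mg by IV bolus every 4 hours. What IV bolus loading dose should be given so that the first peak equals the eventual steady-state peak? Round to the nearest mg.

f = (1/2)^(4/7) ≈ 0.672950; accumulation ratio R = 1/(1−f) ≈ 3.05764.
Loading dose to hit Cmax,ss on first dose: D_load = D_maint·R ≈ 989 × 3.05764 ≈ 3024.01 mg.

3024 mg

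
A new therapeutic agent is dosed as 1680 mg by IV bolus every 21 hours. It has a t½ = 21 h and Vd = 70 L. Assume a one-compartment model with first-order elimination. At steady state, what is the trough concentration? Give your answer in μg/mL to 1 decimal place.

24.0 μg/mL

The dosing interval is 1 half-life, so f = 2^(−1) = 0.5.
Accumulation ratio R = 1/(1 − f) = 1/0.5 = 2/1.
Single-dose peak C₀ = D/Vd = 1680/70 = 24 μg/mL.
Steady-state peak Cmax,ss = C₀·R = 24 × 2/1 ≈ 48.000 μg/mL.
Steady-state trough Cmin,ss = Cmax,ss·f ≈ 48.000 × 0.5 ≈ 24.000 μg/mL.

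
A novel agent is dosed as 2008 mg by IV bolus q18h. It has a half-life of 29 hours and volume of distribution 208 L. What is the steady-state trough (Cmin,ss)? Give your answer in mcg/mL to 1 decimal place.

Over one 18-h interval, 18/29 ≈ 0.62069 half-lives elapse, leaving f ≈ 0.6504 of each dose.
Single-dose peak C₀ = D/Vd = 2008/208 ≈ 9.654 mcg/mL.
Steady-state trough Cmin,ss = C₀·f/(1−f) ≈ 9.654 × 0.6504/0.3496 ≈ 17.960 mcg/mL.

18.0 mcg/mL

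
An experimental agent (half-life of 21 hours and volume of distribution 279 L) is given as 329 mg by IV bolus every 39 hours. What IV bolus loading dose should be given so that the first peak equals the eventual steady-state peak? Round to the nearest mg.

f = (1/2)^(39/21) ≈ 0.276022; accumulation ratio R = 1/(1−f) ≈ 1.38126.
Loading dose to hit Cmax,ss on first dose: D_load = D_maint·R ≈ 329 × 1.38126 ≈ 454.43 mg.

454 mg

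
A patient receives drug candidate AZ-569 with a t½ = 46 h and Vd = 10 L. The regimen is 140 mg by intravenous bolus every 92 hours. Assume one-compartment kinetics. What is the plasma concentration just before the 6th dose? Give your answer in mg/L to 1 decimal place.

f = (1/2)^(τ/t½) = (1/2)^(92/46) ≈ 0.2500.
C₀ = D/Vd = 140/10 ≈ 14.000 mg/L.
Before the 6th dose, 5 doses have been given. Superposition: Cmin = C₀·(f + f² + … + f^5).
≈ 14.000 × (0.2500 + 0.0625 + 0.0156 + 0.0039 + 0.0010) ≈ 14.000 × 0.3330 ≈ 4.662 mg/L.

4.7 mg/L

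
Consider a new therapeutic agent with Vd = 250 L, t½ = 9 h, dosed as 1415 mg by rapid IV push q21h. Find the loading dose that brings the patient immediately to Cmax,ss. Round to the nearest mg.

1765 mg

f = (1/2)^(21/9) ≈ 0.198425; accumulation ratio R = 1/(1−f) ≈ 1.24754.
Loading dose to hit Cmax,ss on first dose: D_load = D_maint·R ≈ 1415 × 1.24754 ≈ 1765.27 mg.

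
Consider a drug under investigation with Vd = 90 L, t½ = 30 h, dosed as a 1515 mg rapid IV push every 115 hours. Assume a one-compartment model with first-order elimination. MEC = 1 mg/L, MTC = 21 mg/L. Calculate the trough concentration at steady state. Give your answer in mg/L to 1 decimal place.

1.3 mg/L

τ/t½ = 115/30 ≈ 3.8333, so fraction remaining f = (1/2)^(115/30) ≈ 0.0702.
Each bolus raises the concentration by D/Vd = 1515/90 ≈ 16.833 mg/L.
Steady-state trough Cmin,ss = C₀·f/(1−f) ≈ 16.833 × 0.0702/0.9298 ≈ 1.271 mg/L.
Trough 1.3 mg/L vs MEC 1 mg/L: adequate.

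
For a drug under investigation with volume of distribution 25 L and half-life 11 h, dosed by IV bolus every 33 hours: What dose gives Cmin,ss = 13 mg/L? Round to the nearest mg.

τ/t½ = 33/11 ≈ 3, so f = (1/2)^(33/11) ≈ 0.125000.
Cmin,ss = (D/Vd)·f/(1−f), so D = Cmin,ss·Vd·(1−f)/f.
D = 13 × 25 × (1−f)/f ≈ 13 × 25 × 7.00000 ≈ 2275.00 mg.

2275 mg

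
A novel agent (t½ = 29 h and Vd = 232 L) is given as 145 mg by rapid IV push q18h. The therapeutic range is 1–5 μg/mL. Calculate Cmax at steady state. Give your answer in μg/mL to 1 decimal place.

1.8 μg/mL

k = ln2/t½ = ln2/29 ≈ 0.023902 h⁻¹; fraction remaining f = e^(−kτ) = e^(−0.023902×18) ≈ 0.6504.
At steady state, accumulation factor R = 1/(1 − e^(−kτ)) ≈ 2.8604.
Each bolus raises the concentration by D/Vd = 145/232 ≈ 0.625 μg/mL.
Cmax,ss = C₀/(1 − f) ≈ 0.625/0.3496 ≈ 1.788 μg/mL.
Peak 1.8 μg/mL vs MTC 5 μg/mL: below toxic threshold.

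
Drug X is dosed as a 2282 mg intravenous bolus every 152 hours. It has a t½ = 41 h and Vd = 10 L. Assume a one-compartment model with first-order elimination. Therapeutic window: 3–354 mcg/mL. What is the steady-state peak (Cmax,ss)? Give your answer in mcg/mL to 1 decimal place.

τ/t½ = 152/41 ≈ 3.7073, so fraction remaining f = (1/2)^(152/41) ≈ 0.0766.
At steady state, accumulation factor R = 1/(1 − e^(−kτ)) ≈ 1.0830.
Single-dose peak C₀ = D/Vd = 2282/10 ≈ 228.200 mcg/mL.
Cmax,ss = C₀/(1 − f) ≈ 228.200/0.9234 ≈ 247.130 mcg/mL.
Peak 247.1 mcg/mL vs MTC 354 mcg/mL: below toxic threshold.

247.1 mcg/mL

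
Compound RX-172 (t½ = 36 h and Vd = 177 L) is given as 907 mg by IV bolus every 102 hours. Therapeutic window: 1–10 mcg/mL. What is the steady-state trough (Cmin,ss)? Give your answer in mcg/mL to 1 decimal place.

Over one 102-h interval, 102/36 ≈ 2.8333 half-lives elapse, leaving f ≈ 0.1403 of each dose.
At steady state, accumulation factor R = 1/(1 − e^(−kτ)) ≈ 1.1632.
Each bolus raises the concentration by D/Vd = 907/177 ≈ 5.124 mcg/mL.
Cmax,ss = C₀/(1 − f) ≈ 5.124/0.8597 ≈ 5.960 mcg/mL.
Steady-state trough Cmin,ss = Cmax,ss·f ≈ 5.960 × 0.1403 ≈ 0.836 mcg/mL.
Trough 0.8 mcg/mL vs MEC 1 mcg/mL: subtherapeutic.

0.8 mcg/mL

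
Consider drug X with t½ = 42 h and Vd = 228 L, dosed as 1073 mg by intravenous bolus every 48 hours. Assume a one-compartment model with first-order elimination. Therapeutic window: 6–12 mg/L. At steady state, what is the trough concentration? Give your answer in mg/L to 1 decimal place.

Over one 48-h interval, 48/42 ≈ 1.1429 half-lives elapse, leaving f ≈ 0.4529 of each dose.
At steady state, accumulation factor R = 1/(1 − e^(−kτ)) ≈ 1.8278.
Single-dose peak C₀ = D/Vd = 1073/228 ≈ 4.706 mg/L.
Steady-state peak Cmax,ss = C₀·R ≈ 4.706 × 1.8278 ≈ 8.602 mg/L.
Steady-state trough Cmin,ss = Cmax,ss·f ≈ 8.602 × 0.4529 ≈ 3.896 mg/L.
Trough 3.9 mg/L vs MEC 6 mg/L: subtherapeutic.

3.9 mg/L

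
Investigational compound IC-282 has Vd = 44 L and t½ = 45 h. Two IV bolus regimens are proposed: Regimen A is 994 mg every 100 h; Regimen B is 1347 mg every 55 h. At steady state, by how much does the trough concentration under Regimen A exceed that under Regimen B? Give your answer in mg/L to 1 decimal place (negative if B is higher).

Regimen A: f = (1/2)^(100/45) ≈ 0.2143; Cmin,ss = (994/44)·f/(1−f) ≈ 6.162 mg/L.
Regimen B: f = (1/2)^(55/45) ≈ 0.4286; Cmin,ss = (1347/44)·f/(1−f) ≈ 22.963 mg/L.
Difference ≈ 6.162 − 22.963 ≈ -16.801 mg/L.

-16.8 mg/L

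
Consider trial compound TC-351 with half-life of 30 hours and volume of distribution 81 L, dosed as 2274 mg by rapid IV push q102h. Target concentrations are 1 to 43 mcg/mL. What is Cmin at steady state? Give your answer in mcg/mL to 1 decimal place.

2.9 mcg/mL

k = ln2/t½ = ln2/30 ≈ 0.023105 h⁻¹; fraction remaining f = e^(−kτ) = e^(−0.023105×102) ≈ 0.0947.
Accumulation ratio R = 1/(1 − f) ≈ 1/0.9053 ≈ 1.1046.
Each bolus raises the concentration by D/Vd = 2274/81 ≈ 28.074 mcg/mL.
Cmax,ss = C₀/(1 − f) ≈ 28.074/0.9053 ≈ 31.011 mcg/mL.
Steady-state trough Cmin,ss = Cmax,ss·f ≈ 31.011 × 0.0947 ≈ 2.937 mcg/mL.
Trough 2.9 mcg/mL vs MEC 1 mcg/mL: adequate.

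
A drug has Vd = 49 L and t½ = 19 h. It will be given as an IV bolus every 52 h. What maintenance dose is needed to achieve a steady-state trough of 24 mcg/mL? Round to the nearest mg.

τ/t½ = 52/19 ≈ 2.7368, so f = (1/2)^(52/19) ≈ 0.150013.
Cmin,ss = (D/Vd)·f/(1−f), so D = Cmin,ss·Vd·(1−f)/f.
D = 24 × 49 × (1−f)/f ≈ 24 × 49 × 5.66609 ≈ 6663.32 mg.

6663 mg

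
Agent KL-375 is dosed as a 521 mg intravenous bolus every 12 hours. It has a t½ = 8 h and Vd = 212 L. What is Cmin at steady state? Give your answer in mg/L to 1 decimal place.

Over one 12-h interval, 12/8 ≈ 1.5 half-lives elapse, leaving f ≈ 0.3536 of each dose.
Accumulation ratio R = 1/(1 − f) ≈ 1/0.6464 ≈ 1.5470.
Each bolus raises the concentration by D/Vd = 521/212 ≈ 2.458 mg/L.
Cmax,ss = C₀/(1 − f) ≈ 2.458/0.6464 ≈ 3.803 mg/L.
Steady-state trough Cmin,ss = Cmax,ss·f ≈ 3.803 × 0.3536 ≈ 1.345 mg/L.

1.3 mg/L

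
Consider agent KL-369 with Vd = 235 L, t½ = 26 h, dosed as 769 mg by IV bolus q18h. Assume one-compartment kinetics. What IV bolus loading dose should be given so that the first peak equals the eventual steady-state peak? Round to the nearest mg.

2018 mg

f = (1/2)^(18/26) ≈ 0.618863; accumulation ratio R = 1/(1−f) ≈ 2.62373.
Loading dose to hit Cmax,ss on first dose: D_load = D_maint·R ≈ 769 × 2.62373 ≈ 2017.65 mg.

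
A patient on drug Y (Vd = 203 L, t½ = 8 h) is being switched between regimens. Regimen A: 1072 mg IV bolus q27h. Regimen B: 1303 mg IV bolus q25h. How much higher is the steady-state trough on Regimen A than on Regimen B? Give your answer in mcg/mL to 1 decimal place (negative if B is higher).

Regimen A: f = (1/2)^(27/8) ≈ 0.0964; Cmin,ss = (1072/203)·f/(1−f) ≈ 0.563 mcg/mL.
Regimen B: f = (1/2)^(25/8) ≈ 0.1146; Cmin,ss = (1303/203)·f/(1−f) ≈ 0.831 mcg/mL.
Difference ≈ 0.563 − 0.831 ≈ -0.268 mcg/mL.

-0.3 mcg/mL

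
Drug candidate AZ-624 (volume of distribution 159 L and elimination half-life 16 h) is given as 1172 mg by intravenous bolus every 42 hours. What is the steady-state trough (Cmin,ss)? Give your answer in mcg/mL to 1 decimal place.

Over one 42-h interval, 42/16 ≈ 2.625 half-lives elapse, leaving f ≈ 0.1621 of each dose.
Each bolus raises the concentration by D/Vd = 1172/159 ≈ 7.371 mcg/mL.
Steady-state trough Cmin,ss = C₀·f/(1−f) ≈ 7.371 × 0.1621/0.8379 ≈ 1.426 mcg/mL.

1.4 mcg/mL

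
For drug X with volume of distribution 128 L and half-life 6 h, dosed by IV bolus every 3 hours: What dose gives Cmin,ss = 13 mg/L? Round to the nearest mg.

689 mg

τ/t½ = 3/6 ≈ 0.5, so f = (1/2)^(3/6) ≈ 0.707107.
Cmin,ss = (D/Vd)·f/(1−f), so D = Cmin,ss·Vd·(1−f)/f.
D = 13 × 128 × (1−f)/f ≈ 13 × 128 × 0.41421 ≈ 689.25 mg.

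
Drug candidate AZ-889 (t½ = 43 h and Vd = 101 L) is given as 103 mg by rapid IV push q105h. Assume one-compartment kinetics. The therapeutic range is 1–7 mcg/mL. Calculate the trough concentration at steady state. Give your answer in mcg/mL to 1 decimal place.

0.2 mcg/mL

τ/t½ = 105/43 ≈ 2.4419, so fraction remaining f = (1/2)^(105/43) ≈ 0.1840.
Accumulation ratio R = 1/(1 − f) ≈ 1/0.8160 ≈ 1.2255.
Each bolus raises the concentration by D/Vd = 103/101 ≈ 1.020 mcg/mL.
Cmax,ss = C₀/(1 − f) ≈ 1.020/0.8160 ≈ 1.250 mcg/mL.
Steady-state trough Cmin,ss = Cmax,ss·f ≈ 1.250 × 0.1840 ≈ 0.230 mcg/mL.
Trough 0.2 mcg/mL vs MEC 1 mcg/mL: subtherapeutic.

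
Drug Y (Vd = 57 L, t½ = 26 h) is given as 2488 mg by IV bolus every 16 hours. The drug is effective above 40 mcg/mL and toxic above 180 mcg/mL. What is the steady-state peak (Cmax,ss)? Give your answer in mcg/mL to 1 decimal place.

k = ln2/t½ = ln2/26 ≈ 0.026660 h⁻¹; fraction remaining f = e^(−kτ) = e^(−0.026660×16) ≈ 0.6528.
At steady state, accumulation factor R = 1/(1 − e^(−kτ)) ≈ 2.8802.
Each bolus raises the concentration by D/Vd = 2488/57 ≈ 43.649 mcg/mL.
Steady-state peak Cmax,ss = C₀·R ≈ 43.649 × 2.8802 ≈ 125.718 mcg/mL.
Peak 125.7 mcg/mL vs MTC 180 mcg/mL: below toxic threshold.

125.7 mcg/mL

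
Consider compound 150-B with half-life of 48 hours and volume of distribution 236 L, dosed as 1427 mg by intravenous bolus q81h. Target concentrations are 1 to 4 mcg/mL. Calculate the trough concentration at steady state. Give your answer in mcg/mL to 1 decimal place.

Over one 81-h interval, 81/48 ≈ 1.6875 half-lives elapse, leaving f ≈ 0.3105 of each dose.
Accumulation ratio R = 1/(1 − f) ≈ 1/0.6895 ≈ 1.4503.
Each bolus raises the concentration by D/Vd = 1427/236 ≈ 6.047 mcg/mL.
Steady-state peak Cmax,ss = C₀·R ≈ 6.047 × 1.4503 ≈ 8.770 mcg/mL.
One interval later, Cmin,ss = Cmax,ss·e^(−kτ) ≈ 8.770 × 0.3105 ≈ 2.723 mcg/mL.
Trough 2.7 mcg/mL vs MEC 1 mcg/mL: adequate.

2.7 mcg/mL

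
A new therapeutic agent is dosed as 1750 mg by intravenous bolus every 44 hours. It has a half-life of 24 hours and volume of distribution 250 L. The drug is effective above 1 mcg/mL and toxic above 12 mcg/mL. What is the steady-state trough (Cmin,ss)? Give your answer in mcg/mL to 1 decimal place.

2.7 mcg/mL

τ/t½ = 44/24 ≈ 1.8333, so fraction remaining f = (1/2)^(44/24) ≈ 0.2806.
Single-dose peak C₀ = D/Vd = 1750/250 ≈ 7.000 mcg/mL.
Steady-state trough Cmin,ss = C₀·f/(1−f) ≈ 7.000 × 0.2806/0.7194 ≈ 2.730 mcg/mL.
Trough 2.7 mcg/mL vs MEC 1 mcg/mL: adequate.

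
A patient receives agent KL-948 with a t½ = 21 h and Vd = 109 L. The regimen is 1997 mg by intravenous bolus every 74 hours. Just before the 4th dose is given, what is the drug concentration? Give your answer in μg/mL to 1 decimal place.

f = (1/2)^(τ/t½) = (1/2)^(74/21) ≈ 0.0869.
C₀ = D/Vd = 1997/109 ≈ 18.321 μg/mL.
Before the 4th dose, 3 doses have been given. Superposition: Cmin = C₀·(f + f² + … + f^3).
≈ 18.321 × (0.0869 + 0.0076 + 0.0007) ≈ 18.321 × 0.0952 ≈ 1.744 μg/mL.

1.7 μg/mL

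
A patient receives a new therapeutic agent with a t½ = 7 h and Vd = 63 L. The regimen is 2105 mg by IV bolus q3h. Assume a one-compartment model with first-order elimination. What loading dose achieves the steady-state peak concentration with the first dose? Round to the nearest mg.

f = (1/2)^(3/7) ≈ 0.742997; accumulation ratio R = 1/(1−f) ≈ 3.89101.
Loading dose to hit Cmax,ss on first dose: D_load = D_maint·R ≈ 2105 × 3.89101 ≈ 8190.58 mg.

8191 mg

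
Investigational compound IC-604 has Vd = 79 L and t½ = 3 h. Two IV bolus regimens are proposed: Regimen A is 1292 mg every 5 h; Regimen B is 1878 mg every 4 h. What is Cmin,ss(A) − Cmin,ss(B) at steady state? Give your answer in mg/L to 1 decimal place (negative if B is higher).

Regimen A: f = (1/2)^(5/3) ≈ 0.3150; Cmin,ss = (1292/79)·f/(1−f) ≈ 7.521 mg/L.
Regimen B: f = (1/2)^(4/3) ≈ 0.3969; Cmin,ss = (1878/79)·f/(1−f) ≈ 15.644 mg/L.
Difference ≈ 7.521 − 15.644 ≈ -8.123 mg/L.

-8.1 mg/L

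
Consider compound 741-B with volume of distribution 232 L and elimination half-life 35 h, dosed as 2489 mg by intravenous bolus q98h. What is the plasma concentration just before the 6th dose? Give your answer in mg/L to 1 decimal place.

f = (1/2)^(τ/t½) = (1/2)^(98/35) ≈ 0.1436.
C₀ = D/Vd = 2489/232 ≈ 10.728 mg/L.
Before the 6th dose, 5 doses have been given. Superposition: Cmin = C₀·(f + f² + … + f^5).
≈ 10.728 × (0.1436 + 0.0206 + 0.0030 + 0.0004 + 0.0001) ≈ 10.728 × 0.1677 ≈ 1.799 mg/L.

1.8 mg/L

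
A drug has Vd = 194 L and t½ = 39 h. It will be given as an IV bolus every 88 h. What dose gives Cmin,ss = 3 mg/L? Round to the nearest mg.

τ/t½ = 88/39 ≈ 2.2564, so f = (1/2)^(88/39) ≈ 0.209292.
Cmin,ss = (D/Vd)·f/(1−f), so D = Cmin,ss·Vd·(1−f)/f.
D = 3 × 194 × (1−f)/f ≈ 3 × 194 × 3.77801 ≈ 2198.80 mg.

2199 mg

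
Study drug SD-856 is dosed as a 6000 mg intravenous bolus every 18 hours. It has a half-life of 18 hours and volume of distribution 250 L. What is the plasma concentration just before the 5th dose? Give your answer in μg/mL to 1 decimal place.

f = (1/2)^(τ/t½) = (1/2)^(18/18) ≈ 0.5000.
C₀ = D/Vd = 6000/250 ≈ 24.000 μg/mL.
Before the 5th dose, 4 doses have been given. Superposition: Cmin = C₀·(f + f² + … + f^4).
≈ 24.000 × (0.5000 + 0.2500 + 0.1250 + 0.0625) ≈ 24.000 × 0.9375 ≈ 22.500 μg/mL.

22.5 μg/mL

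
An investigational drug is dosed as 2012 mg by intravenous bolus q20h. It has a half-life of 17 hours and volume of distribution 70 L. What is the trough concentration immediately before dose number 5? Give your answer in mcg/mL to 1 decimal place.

21.9 mcg/mL

f = (1/2)^(τ/t½) = (1/2)^(20/17) ≈ 0.4424.
C₀ = D/Vd = 2012/70 ≈ 28.743 mcg/mL.
Before the 5th dose, 4 doses have been given. Superposition: Cmin = C₀·(f + f² + … + f^4).
≈ 28.743 × (0.4424 + 0.1957 + 0.0866 + 0.0383) ≈ 28.743 × 0.7630 ≈ 21.931 mcg/mL.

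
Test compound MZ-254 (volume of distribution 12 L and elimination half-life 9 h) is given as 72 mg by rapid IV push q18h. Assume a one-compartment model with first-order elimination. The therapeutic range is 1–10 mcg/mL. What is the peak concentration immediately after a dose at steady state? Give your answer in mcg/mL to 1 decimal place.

τ = 18 h = 2 half-lives, so f = (1/2)^2 = 0.25.
Accumulation ratio R = 1/(1 − f) = 1/0.75 = 4/3.
Single-dose peak C₀ = D/Vd = 72/12 = 6 mcg/mL.
Steady-state peak Cmax,ss = C₀·R = 6 × 4/3 ≈ 8.000 mcg/mL.
Peak 8.0 mcg/mL vs MTC 10 mcg/mL: below toxic threshold.

8.0 mcg/mL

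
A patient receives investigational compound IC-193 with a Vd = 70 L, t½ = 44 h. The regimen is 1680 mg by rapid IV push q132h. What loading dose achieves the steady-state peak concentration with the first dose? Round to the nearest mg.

1920 mg

f = (1/2)^(132/44) ≈ 0.125000; accumulation ratio R = 1/(1−f) ≈ 1.14286.
Loading dose to hit Cmax,ss on first dose: D_load = D_maint·R ≈ 1680 × 1.14286 ≈ 1920.00 mg.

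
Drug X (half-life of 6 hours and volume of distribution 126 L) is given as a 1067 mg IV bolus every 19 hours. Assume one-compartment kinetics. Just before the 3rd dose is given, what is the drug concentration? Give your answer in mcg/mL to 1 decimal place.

f = (1/2)^(τ/t½) = (1/2)^(19/6) ≈ 0.1114.
C₀ = D/Vd = 1067/126 ≈ 8.468 mcg/mL.
Before the 3rd dose, 2 doses have been given. Superposition: Cmin = C₀·(f + f²).
≈ 8.468 × (0.1114 + 0.0124) ≈ 8.468 × 0.1238 ≈ 1.048 mcg/mL.

1.0 mcg/mL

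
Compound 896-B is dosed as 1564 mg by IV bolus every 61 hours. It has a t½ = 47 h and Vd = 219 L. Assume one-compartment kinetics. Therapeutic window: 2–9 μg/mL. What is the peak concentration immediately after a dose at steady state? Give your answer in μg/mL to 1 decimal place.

12.0 μg/mL

Over one 61-h interval, 61/47 ≈ 1.2979 half-lives elapse, leaving f ≈ 0.4067 of each dose.
Accumulation ratio R = 1/(1 − f) ≈ 1/0.5933 ≈ 1.6855.
Single-dose peak C₀ = D/Vd = 1564/219 ≈ 7.142 μg/mL.
Cmax,ss = C₀/(1 − f) ≈ 7.142/0.5933 ≈ 12.038 μg/mL.
Peak 12.0 μg/mL vs MTC 9 μg/mL: exceeds toxic threshold.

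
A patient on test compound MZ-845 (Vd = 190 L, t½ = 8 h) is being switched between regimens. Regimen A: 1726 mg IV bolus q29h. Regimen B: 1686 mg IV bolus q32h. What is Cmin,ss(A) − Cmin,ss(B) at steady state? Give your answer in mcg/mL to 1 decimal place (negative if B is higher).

0.2 mcg/mL

Regimen A: f = (1/2)^(29/8) ≈ 0.0811; Cmin,ss = (1726/190)·f/(1−f) ≈ 0.802 mcg/mL.
Regimen B: f = (1/2)^(32/8) ≈ 0.0625; Cmin,ss = (1686/190)·f/(1−f) ≈ 0.592 mcg/mL.
Difference ≈ 0.802 − 0.592 ≈ 0.210 mcg/mL.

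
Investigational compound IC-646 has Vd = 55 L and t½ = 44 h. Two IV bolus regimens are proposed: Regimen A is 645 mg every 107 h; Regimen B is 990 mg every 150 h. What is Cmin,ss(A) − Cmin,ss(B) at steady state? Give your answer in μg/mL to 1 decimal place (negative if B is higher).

Regimen A: f = (1/2)^(107/44) ≈ 0.1853; Cmin,ss = (645/55)·f/(1−f) ≈ 2.667 μg/mL.
Regimen B: f = (1/2)^(150/44) ≈ 0.0941; Cmin,ss = (990/55)·f/(1−f) ≈ 1.870 μg/mL.
Difference ≈ 2.667 − 1.870 ≈ 0.797 μg/mL.

0.8 μg/mL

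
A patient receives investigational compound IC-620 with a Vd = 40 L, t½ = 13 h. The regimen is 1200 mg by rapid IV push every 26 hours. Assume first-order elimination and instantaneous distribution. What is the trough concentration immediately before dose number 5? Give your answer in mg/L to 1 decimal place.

f = (1/2)^(τ/t½) = (1/2)^(26/13) ≈ 0.2500.
C₀ = D/Vd = 1200/40 ≈ 30.000 mg/L.
Before the 5th dose, 4 doses have been given. Superposition: Cmin = C₀·(f + f² + … + f^4).
≈ 30.000 × (0.2500 + 0.0625 + 0.0156 + 0.0039) ≈ 30.000 × 0.3320 ≈ 9.960 mg/L.

10.0 mg/L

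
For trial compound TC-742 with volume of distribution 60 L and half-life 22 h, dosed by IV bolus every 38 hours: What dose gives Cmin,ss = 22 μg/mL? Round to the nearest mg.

τ/t½ = 38/22 ≈ 1.7273, so f = (1/2)^(38/22) ≈ 0.302022.
Cmin,ss = (D/Vd)·f/(1−f), so D = Cmin,ss·Vd·(1−f)/f.
D = 22 × 60 × (1−f)/f ≈ 22 × 60 × 2.31102 ≈ 3050.55 mg.

3051 mg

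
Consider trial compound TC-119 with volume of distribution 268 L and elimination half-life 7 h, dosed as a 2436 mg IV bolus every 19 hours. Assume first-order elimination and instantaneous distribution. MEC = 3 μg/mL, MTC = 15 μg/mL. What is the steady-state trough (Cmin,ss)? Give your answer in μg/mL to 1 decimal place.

τ/t½ = 19/7 ≈ 2.7143, so fraction remaining f = (1/2)^(19/7) ≈ 0.1524.
At steady state, accumulation factor R = 1/(1 − e^(−kτ)) ≈ 1.1798.
Single-dose peak C₀ = D/Vd = 2436/268 ≈ 9.090 μg/mL.
Steady-state peak Cmax,ss = C₀·R ≈ 9.090 × 1.1798 ≈ 10.724 μg/mL.
Steady-state trough Cmin,ss = Cmax,ss·f ≈ 10.724 × 0.1524 ≈ 1.634 μg/mL.
Trough 1.6 μg/mL vs MEC 3 μg/mL: subtherapeutic.

1.6 μg/mL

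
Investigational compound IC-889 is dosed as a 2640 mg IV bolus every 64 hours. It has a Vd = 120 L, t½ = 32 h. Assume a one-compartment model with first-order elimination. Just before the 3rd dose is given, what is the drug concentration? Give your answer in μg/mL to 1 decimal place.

6.9 μg/mL

f = (1/2)^(τ/t½) = (1/2)^(64/32) ≈ 0.2500.
C₀ = D/Vd = 2640/120 ≈ 22.000 μg/mL.
Before the 3rd dose, 2 doses have been given. Superposition: Cmin = C₀·(f + f²).
≈ 22.000 × (0.2500 + 0.0625) ≈ 22.000 × 0.3125 ≈ 6.875 μg/mL.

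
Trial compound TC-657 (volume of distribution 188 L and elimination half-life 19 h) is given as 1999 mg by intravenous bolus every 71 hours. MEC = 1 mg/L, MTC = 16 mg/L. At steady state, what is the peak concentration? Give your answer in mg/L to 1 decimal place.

k = ln2/t½ = ln2/19 ≈ 0.036481 h⁻¹; fraction remaining f = e^(−kτ) = e^(−0.036481×71) ≈ 0.0750.
At steady state, accumulation factor R = 1/(1 − e^(−kτ)) ≈ 1.0811.
Each bolus raises the concentration by D/Vd = 1999/188 ≈ 10.633 mg/L.
Cmax,ss = C₀/(1 − f) ≈ 10.633/0.9250 ≈ 11.495 mg/L.
Peak 11.5 mg/L vs MTC 16 mg/L: below toxic threshold.

11.5 mg/L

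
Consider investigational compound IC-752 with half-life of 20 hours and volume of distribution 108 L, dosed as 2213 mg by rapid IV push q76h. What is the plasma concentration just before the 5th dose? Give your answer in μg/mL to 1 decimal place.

f = (1/2)^(τ/t½) = (1/2)^(76/20) ≈ 0.0718.
C₀ = D/Vd = 2213/108 ≈ 20.491 μg/mL.
Before the 5th dose, 4 doses have been given. Superposition: Cmin = C₀·(f + f² + … + f^4).
≈ 20.491 × (0.0718 + 0.0052 + 0.0004 + 0.0000) ≈ 20.491 × 0.0774 ≈ 1.586 μg/mL.

1.6 μg/mL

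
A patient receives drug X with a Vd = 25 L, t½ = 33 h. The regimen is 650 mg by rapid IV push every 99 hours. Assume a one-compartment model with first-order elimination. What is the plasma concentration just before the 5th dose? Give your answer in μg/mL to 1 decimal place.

f = (1/2)^(τ/t½) = (1/2)^(99/33) ≈ 0.1250.
C₀ = D/Vd = 650/25 ≈ 26.000 μg/mL.
Before the 5th dose, 4 doses have been given. Superposition: Cmin = C₀·(f + f² + … + f^4).
≈ 26.000 × (0.1250 + 0.0156 + 0.0020 + 0.0002) ≈ 26.000 × 0.1428 ≈ 3.713 μg/mL.

3.7 μg/mL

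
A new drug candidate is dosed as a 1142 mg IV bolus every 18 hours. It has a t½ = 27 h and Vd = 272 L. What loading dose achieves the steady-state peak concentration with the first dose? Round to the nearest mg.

f = (1/2)^(18/27) ≈ 0.629961; accumulation ratio R = 1/(1−f) ≈ 2.70242.
Loading dose to hit Cmax,ss on first dose: D_load = D_maint·R ≈ 1142 × 2.70242 ≈ 3086.16 mg.

3086 mg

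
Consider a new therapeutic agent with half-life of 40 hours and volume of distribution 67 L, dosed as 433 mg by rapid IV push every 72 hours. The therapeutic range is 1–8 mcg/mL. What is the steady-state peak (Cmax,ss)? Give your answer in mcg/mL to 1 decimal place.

9.1 mcg/mL

k = ln2/t½ = ln2/40 ≈ 0.017329 h⁻¹; fraction remaining f = e^(−kτ) = e^(−0.017329×72) ≈ 0.2872.
Accumulation ratio R = 1/(1 − f) ≈ 1/0.7128 ≈ 1.4029.
Each bolus raises the concentration by D/Vd = 433/67 ≈ 6.463 mcg/mL.
Steady-state peak Cmax,ss = C₀·R ≈ 6.463 × 1.4029 ≈ 9.067 mcg/mL.
Peak 9.1 mcg/mL vs MTC 8 mcg/mL: exceeds toxic threshold.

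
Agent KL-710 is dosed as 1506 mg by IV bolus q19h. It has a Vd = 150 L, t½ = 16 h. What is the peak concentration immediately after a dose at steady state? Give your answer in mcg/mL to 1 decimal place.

k = ln2/t½ = ln2/16 ≈ 0.043322 h⁻¹; fraction remaining f = e^(−kτ) = e^(−0.043322×19) ≈ 0.4391.
Accumulation ratio R = 1/(1 − f) ≈ 1/0.5609 ≈ 1.7828.
Each bolus raises the concentration by D/Vd = 1506/150 ≈ 10.040 mcg/mL.
Steady-state peak Cmax,ss = C₀·R ≈ 10.040 × 1.7828 ≈ 17.899 mcg/mL.

17.9 mcg/mL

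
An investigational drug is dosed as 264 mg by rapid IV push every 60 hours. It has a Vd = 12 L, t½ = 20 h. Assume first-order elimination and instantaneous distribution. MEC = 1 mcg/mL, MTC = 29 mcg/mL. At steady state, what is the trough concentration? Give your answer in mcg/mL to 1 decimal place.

3.1 mcg/mL

τ = 60 h = 3 half-lives, so f = (1/2)^3 = 0.125.
At steady state, R = 1/(1 − 0.125) = 8/7.
Single-dose peak C₀ = D/Vd = 264/12 = 22 mcg/mL.
Steady-state peak Cmax,ss = C₀·R = 22 × 8/7 ≈ 25.143 mcg/mL.
Steady-state trough Cmin,ss = Cmax,ss·f ≈ 25.143 × 0.125 ≈ 3.143 mcg/mL.
Trough 3.1 mcg/mL vs MEC 1 mcg/mL: adequate.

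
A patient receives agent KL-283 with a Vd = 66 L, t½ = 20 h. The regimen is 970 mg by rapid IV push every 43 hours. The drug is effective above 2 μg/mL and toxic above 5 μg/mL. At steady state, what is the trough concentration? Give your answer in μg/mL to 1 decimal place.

τ/t½ = 43/20 ≈ 2.15, so fraction remaining f = (1/2)^(43/20) ≈ 0.2253.
Each bolus raises the concentration by D/Vd = 970/66 ≈ 14.697 μg/mL.
Steady-state trough Cmin,ss = C₀·f/(1−f) ≈ 14.697 × 0.2253/0.7747 ≈ 4.274 μg/mL.
Trough 4.3 μg/mL vs MEC 2 μg/mL: adequate.

4.3 μg/mL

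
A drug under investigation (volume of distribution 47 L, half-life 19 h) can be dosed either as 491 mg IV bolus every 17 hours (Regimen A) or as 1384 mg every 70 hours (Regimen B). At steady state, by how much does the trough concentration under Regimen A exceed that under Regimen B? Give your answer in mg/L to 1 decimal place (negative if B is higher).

9.7 mg/L

Regimen A: f = (1/2)^(17/19) ≈ 0.5378; Cmin,ss = (491/47)·f/(1−f) ≈ 12.156 mg/L.
Regimen B: f = (1/2)^(70/19) ≈ 0.0778; Cmin,ss = (1384/47)·f/(1−f) ≈ 2.484 mg/L.
Difference ≈ 12.156 − 2.484 ≈ 9.672 mg/L.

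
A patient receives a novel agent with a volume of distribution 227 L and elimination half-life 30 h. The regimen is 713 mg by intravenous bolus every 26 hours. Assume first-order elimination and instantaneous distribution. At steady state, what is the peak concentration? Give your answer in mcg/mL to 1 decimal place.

k = ln2/t½ = ln2/30 ≈ 0.023105 h⁻¹; fraction remaining f = e^(−kτ) = e^(−0.023105×26) ≈ 0.5484.
At steady state, accumulation factor R = 1/(1 − e^(−kτ)) ≈ 2.2143.
Single-dose peak C₀ = D/Vd = 713/227 ≈ 3.141 mcg/mL.
Steady-state peak Cmax,ss = C₀·R ≈ 3.141 × 2.2143 ≈ 6.955 mcg/mL.

7.0 mcg/mL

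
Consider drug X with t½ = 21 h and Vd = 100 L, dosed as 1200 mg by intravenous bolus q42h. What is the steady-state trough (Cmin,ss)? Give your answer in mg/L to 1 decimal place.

4.0 mg/L

The dosing interval is 2 half-lives, so f = 2^(−2) = 0.25.
Accumulation ratio R = 1/(1 − f) = 1/0.75 = 4/3.
Single-dose peak C₀ = D/Vd = 1200/100 = 12 mg/L.
Steady-state peak Cmax,ss = C₀·R = 12 × 4/3 ≈ 16.000 mg/L.
Steady-state trough Cmin,ss = Cmax,ss·f ≈ 16.000 × 0.25 ≈ 4.000 mg/L.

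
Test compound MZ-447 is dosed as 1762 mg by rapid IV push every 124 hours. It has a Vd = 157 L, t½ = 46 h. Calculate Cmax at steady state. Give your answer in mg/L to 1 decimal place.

13.3 mg/L

τ/t½ = 124/46 ≈ 2.6957, so fraction remaining f = (1/2)^(124/46) ≈ 0.1544.
Accumulation ratio R = 1/(1 − f) ≈ 1/0.8456 ≈ 1.1826.
Single-dose peak C₀ = D/Vd = 1762/157 ≈ 11.223 mg/L.
Cmax,ss = C₀/(1 − f) ≈ 11.223/0.8456 ≈ 13.272 mg/L.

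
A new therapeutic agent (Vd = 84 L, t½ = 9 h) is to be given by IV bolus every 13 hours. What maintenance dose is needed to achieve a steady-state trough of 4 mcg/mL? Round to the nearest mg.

τ/t½ = 13/9 ≈ 1.4444, so f = (1/2)^(13/9) ≈ 0.367434.
Cmin,ss = (D/Vd)·f/(1−f), so D = Cmin,ss·Vd·(1−f)/f.
D = 4 × 84 × (1−f)/f ≈ 4 × 84 × 1.72158 ≈ 578.45 mg.

578 mg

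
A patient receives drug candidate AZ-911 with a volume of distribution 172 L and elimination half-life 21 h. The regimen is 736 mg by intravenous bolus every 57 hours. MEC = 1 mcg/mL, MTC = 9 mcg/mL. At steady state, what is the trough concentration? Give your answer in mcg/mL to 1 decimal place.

0.8 mcg/mL

τ/t½ = 57/21 ≈ 2.7143, so fraction remaining f = (1/2)^(57/21) ≈ 0.1524.
Each bolus raises the concentration by D/Vd = 736/172 ≈ 4.279 mcg/mL.
Steady-state trough Cmin,ss = C₀·f/(1−f) ≈ 4.279 × 0.1524/0.8476 ≈ 0.769 mcg/mL.
Trough 0.8 mcg/mL vs MEC 1 mcg/mL: subtherapeutic.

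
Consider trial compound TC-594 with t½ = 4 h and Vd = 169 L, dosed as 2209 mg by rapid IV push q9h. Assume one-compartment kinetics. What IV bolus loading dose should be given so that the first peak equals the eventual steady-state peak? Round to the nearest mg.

2797 mg

f = (1/2)^(9/4) ≈ 0.210224; accumulation ratio R = 1/(1−f) ≈ 1.26618.
Loading dose to hit Cmax,ss on first dose: D_load = D_maint·R ≈ 2209 × 1.26618 ≈ 2796.99 mg.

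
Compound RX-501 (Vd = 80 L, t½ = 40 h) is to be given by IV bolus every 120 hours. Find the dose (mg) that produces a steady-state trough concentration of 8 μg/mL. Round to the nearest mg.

4480 mg

τ/t½ = 120/40 ≈ 3, so f = (1/2)^(120/40) ≈ 0.125000.
Cmin,ss = (D/Vd)·f/(1−f), so D = Cmin,ss·Vd·(1−f)/f.
D = 8 × 80 × (1−f)/f ≈ 8 × 80 × 7.00000 ≈ 4480.00 mg.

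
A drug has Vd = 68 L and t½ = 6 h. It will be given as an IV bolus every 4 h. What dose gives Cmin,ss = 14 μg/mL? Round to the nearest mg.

559 mg

τ/t½ = 4/6 ≈ 0.66667, so f = (1/2)^(4/6) ≈ 0.629961.
Cmin,ss = (D/Vd)·f/(1−f), so D = Cmin,ss·Vd·(1−f)/f.
D = 14 × 68 × (1−f)/f ≈ 14 × 68 × 0.58740 ≈ 559.20 mg.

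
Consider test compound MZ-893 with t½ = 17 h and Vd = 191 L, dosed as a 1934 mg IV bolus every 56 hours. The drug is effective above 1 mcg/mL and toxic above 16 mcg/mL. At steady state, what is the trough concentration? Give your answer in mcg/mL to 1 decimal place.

1.1 mcg/mL

Over one 56-h interval, 56/17 ≈ 3.2941 half-lives elapse, leaving f ≈ 0.1019 of each dose.
Each bolus raises the concentration by D/Vd = 1934/191 ≈ 10.126 mcg/mL.
Steady-state trough Cmin,ss = C₀·f/(1−f) ≈ 10.126 × 0.1019/0.8981 ≈ 1.149 mcg/mL.
Trough 1.1 mcg/mL vs MEC 1 mcg/mL: adequate.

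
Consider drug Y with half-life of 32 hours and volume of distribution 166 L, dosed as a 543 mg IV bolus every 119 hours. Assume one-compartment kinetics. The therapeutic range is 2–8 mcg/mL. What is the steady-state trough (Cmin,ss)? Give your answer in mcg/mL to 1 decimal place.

τ/t½ = 119/32 ≈ 3.7188, so fraction remaining f = (1/2)^(119/32) ≈ 0.0760.
Accumulation ratio R = 1/(1 − f) ≈ 1/0.9240 ≈ 1.0823.
Each bolus raises the concentration by D/Vd = 543/166 ≈ 3.271 mcg/mL.
Steady-state peak Cmax,ss = C₀·R ≈ 3.271 × 1.0823 ≈ 3.540 mcg/mL.
One interval later, Cmin,ss = Cmax,ss·e^(−kτ) ≈ 3.540 × 0.0760 ≈ 0.269 mcg/mL.
Trough 0.3 mcg/mL vs MEC 2 mcg/mL: subtherapeutic.

0.3 mcg/mL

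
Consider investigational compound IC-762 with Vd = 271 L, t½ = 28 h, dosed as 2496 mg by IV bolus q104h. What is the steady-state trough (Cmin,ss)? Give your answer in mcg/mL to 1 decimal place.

0.8 mcg/mL

τ/t½ = 104/28 ≈ 3.7143, so fraction remaining f = (1/2)^(104/28) ≈ 0.0762.
Accumulation ratio R = 1/(1 − f) ≈ 1/0.9238 ≈ 1.0825.
Each bolus raises the concentration by D/Vd = 2496/271 ≈ 9.210 mcg/mL.
Steady-state peak Cmax,ss = C₀·R ≈ 9.210 × 1.0825 ≈ 9.970 mcg/mL.
One interval later, Cmin,ss = Cmax,ss·e^(−kτ) ≈ 9.970 × 0.0762 ≈ 0.760 mcg/mL.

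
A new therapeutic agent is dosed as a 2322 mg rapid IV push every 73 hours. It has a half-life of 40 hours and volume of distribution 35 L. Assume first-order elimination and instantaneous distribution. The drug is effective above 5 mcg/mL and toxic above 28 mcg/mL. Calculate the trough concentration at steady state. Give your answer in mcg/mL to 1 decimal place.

τ/t½ = 73/40 ≈ 1.825, so fraction remaining f = (1/2)^(73/40) ≈ 0.2822.
Accumulation ratio R = 1/(1 − f) ≈ 1/0.7178 ≈ 1.3931.
Single-dose peak C₀ = D/Vd = 2322/35 ≈ 66.343 mcg/mL.
Cmax,ss = C₀/(1 − f) ≈ 66.343/0.7178 ≈ 92.425 mcg/mL.
One interval later, Cmin,ss = Cmax,ss·e^(−kτ) ≈ 92.425 × 0.2822 ≈ 26.082 mcg/mL.
Trough 26.1 mcg/mL vs MEC 5 mcg/mL: adequate.

26.1 mcg/mL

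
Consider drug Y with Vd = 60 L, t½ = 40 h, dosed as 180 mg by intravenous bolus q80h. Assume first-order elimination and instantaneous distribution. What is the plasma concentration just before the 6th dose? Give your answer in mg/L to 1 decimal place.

f = (1/2)^(τ/t½) = (1/2)^(80/40) ≈ 0.2500.
C₀ = D/Vd = 180/60 ≈ 3.000 mg/L.
Before the 6th dose, 5 doses have been given. Superposition: Cmin = C₀·(f + f² + … + f^5).
≈ 3.000 × (0.2500 + 0.0625 + 0.0156 + 0.0039 + 0.0010) ≈ 3.000 × 0.3330 ≈ 0.999 mg/L.

1.0 mg/L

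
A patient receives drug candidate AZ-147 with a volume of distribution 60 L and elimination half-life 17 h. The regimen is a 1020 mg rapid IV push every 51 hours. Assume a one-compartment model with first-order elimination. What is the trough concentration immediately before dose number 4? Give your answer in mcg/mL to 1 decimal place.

f = (1/2)^(τ/t½) = (1/2)^(51/17) ≈ 0.1250.
C₀ = D/Vd = 1020/60 ≈ 17.000 mcg/mL.
Before the 4th dose, 3 doses have been given. Superposition: Cmin = C₀·(f + f² + … + f^3).
≈ 17.000 × (0.1250 + 0.0156 + 0.0020) ≈ 17.000 × 0.1426 ≈ 2.424 mcg/mL.

2.4 mcg/mL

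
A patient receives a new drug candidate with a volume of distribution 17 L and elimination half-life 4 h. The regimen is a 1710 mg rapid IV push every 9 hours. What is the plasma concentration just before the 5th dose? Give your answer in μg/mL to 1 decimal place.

26.7 μg/mL

f = (1/2)^(τ/t½) = (1/2)^(9/4) ≈ 0.2102.
C₀ = D/Vd = 1710/17 ≈ 100.588 μg/mL.
Before the 5th dose, 4 doses have been given. Superposition: Cmin = C₀·(f + f² + … + f^4).
≈ 100.588 × (0.2102 + 0.0442 + 0.0093 + 0.0020) ≈ 100.588 × 0.2657 ≈ 26.726 μg/mL.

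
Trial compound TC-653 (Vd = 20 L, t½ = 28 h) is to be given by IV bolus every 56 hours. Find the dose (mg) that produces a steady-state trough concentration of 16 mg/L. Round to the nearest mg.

τ/t½ = 56/28 ≈ 2, so f = (1/2)^(56/28) ≈ 0.250000.
Cmin,ss = (D/Vd)·f/(1−f), so D = Cmin,ss·Vd·(1−f)/f.
D = 16 × 20 × (1−f)/f ≈ 16 × 20 × 3.00000 ≈ 960.00 mg.

960 mg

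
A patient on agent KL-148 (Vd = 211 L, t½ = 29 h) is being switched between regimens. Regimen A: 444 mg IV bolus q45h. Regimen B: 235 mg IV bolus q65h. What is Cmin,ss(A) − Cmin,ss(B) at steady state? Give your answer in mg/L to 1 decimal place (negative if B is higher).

0.8 mg/L

Regimen A: f = (1/2)^(45/29) ≈ 0.3411; Cmin,ss = (444/211)·f/(1−f) ≈ 1.089 mg/L.
Regimen B: f = (1/2)^(65/29) ≈ 0.2115; Cmin,ss = (235/211)·f/(1−f) ≈ 0.299 mg/L.
Difference ≈ 1.089 − 0.299 ≈ 0.790 mg/L.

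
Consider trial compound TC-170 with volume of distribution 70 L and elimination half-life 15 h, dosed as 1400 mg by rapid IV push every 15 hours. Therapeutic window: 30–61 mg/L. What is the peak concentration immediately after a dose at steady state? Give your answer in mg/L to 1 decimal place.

The dosing interval is 1 half-life, so f = 2^(−1) = 0.5.
At steady state, R = 1/(1 − 0.5) = 2/1.
Single-dose peak C₀ = D/Vd = 1400/70 = 20 mg/L.
Steady-state peak Cmax,ss = C₀·R = 20 × 2/1 ≈ 40.000 mg/L.
Peak 40.0 mg/L vs MTC 61 mg/L: below toxic threshold.

40.0 mg/L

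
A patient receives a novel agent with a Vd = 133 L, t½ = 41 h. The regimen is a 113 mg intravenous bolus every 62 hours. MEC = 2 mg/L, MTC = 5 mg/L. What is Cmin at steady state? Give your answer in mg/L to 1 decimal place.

k = ln2/t½ = ln2/41 ≈ 0.016906 h⁻¹; fraction remaining f = e^(−kτ) = e^(−0.016906×62) ≈ 0.3506.
Each bolus raises the concentration by D/Vd = 113/133 ≈ 0.850 mg/L.
Steady-state trough Cmin,ss = C₀·f/(1−f) ≈ 0.850 × 0.3506/0.6494 ≈ 0.459 mg/L.
Trough 0.5 mg/L vs MEC 2 mg/L: subtherapeutic.

0.5 mg/L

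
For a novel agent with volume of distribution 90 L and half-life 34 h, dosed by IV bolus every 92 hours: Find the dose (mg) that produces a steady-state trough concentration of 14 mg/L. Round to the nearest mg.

τ/t½ = 92/34 ≈ 2.7059, so f = (1/2)^(92/34) ≈ 0.153267.
Cmin,ss = (D/Vd)·f/(1−f), so D = Cmin,ss·Vd·(1−f)/f.
D = 14 × 90 × (1−f)/f ≈ 14 × 90 × 5.52456 ≈ 6960.95 mg.

6961 mg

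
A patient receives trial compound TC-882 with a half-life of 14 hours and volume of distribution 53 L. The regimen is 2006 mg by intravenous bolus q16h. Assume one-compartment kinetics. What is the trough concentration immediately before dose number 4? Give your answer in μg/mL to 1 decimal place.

f = (1/2)^(τ/t½) = (1/2)^(16/14) ≈ 0.4529.
C₀ = D/Vd = 2006/53 ≈ 37.849 μg/mL.
Before the 4th dose, 3 doses have been given. Superposition: Cmin = C₀·(f + f² + … + f^3).
≈ 37.849 × (0.4529 + 0.2051 + 0.0929) ≈ 37.849 × 0.7509 ≈ 28.421 μg/mL.

28.4 μg/mL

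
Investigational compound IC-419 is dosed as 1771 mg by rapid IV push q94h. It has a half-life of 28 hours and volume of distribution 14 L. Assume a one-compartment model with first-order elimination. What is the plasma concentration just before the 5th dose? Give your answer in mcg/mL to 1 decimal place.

13.7 mcg/mL

f = (1/2)^(τ/t½) = (1/2)^(94/28) ≈ 0.0976.
C₀ = D/Vd = 1771/14 ≈ 126.500 mcg/mL.
Before the 5th dose, 4 doses have been given. Superposition: Cmin = C₀·(f + f² + … + f^4).
≈ 126.500 × (0.0976 + 0.0095 + 0.0009 + 0.0001) ≈ 126.500 × 0.1081 ≈ 13.675 mcg/mL.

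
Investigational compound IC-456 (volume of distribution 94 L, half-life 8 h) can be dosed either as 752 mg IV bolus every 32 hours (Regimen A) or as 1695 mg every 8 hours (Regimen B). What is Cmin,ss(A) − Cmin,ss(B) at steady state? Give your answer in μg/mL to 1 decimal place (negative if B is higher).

-17.5 μg/mL

Regimen A: f = (1/2)^(32/8) ≈ 0.0625; Cmin,ss = (752/94)·f/(1−f) ≈ 0.533 μg/mL.
Regimen B: f = (1/2)^(8/8) ≈ 0.5000; Cmin,ss = (1695/94)·f/(1−f) ≈ 18.032 μg/mL.
Difference ≈ 0.533 − 18.032 ≈ -17.499 μg/mL.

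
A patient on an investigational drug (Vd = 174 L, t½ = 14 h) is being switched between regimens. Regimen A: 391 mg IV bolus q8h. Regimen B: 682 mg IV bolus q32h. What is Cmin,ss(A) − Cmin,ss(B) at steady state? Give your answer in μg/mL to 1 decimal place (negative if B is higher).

3.6 μg/mL

Regimen A: f = (1/2)^(8/14) ≈ 0.6730; Cmin,ss = (391/174)·f/(1−f) ≈ 4.625 μg/mL.
Regimen B: f = (1/2)^(32/14) ≈ 0.2051; Cmin,ss = (682/174)·f/(1−f) ≈ 1.011 μg/mL.
Difference ≈ 4.625 − 1.011 ≈ 3.614 μg/mL.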